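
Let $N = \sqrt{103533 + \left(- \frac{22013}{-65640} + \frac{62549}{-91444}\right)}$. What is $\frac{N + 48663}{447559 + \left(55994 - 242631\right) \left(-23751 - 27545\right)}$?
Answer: $\frac{5407}{1063797679} + \frac{\sqrt{58283407778196785221230}}{7183487630108660220} \approx 5.1163 \cdot 10^{-6}$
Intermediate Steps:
$N = \frac{\sqrt{58283407778196785221230}}{750298020}$ ($N = \sqrt{103533 + \left(\left(-22013\right) \left(- \frac{1}{65640}\right) + 62549 \left(- \frac{1}{91444}\right)\right)} = \sqrt{103533 + \left(\frac{22013}{65640} - \frac{62549}{91444}\right)} = \sqrt{103533 - \frac{523189897}{1500596040}} = \sqrt{\frac{155360686619423}{1500596040}} = \frac{\sqrt{58283407778196785221230}}{750298020} \approx 321.76$)
$\frac{N + 48663}{447559 + \left(55994 - 242631\right) \left(-23751 - 27545\right)} = \frac{\frac{\sqrt{58283407778196785221230}}{750298020} + 48663}{447559 + \left(55994 - 242631\right) \left(-23751 - 27545\right)} = \frac{48663 + \frac{\sqrt{58283407778196785221230}}{750298020}}{447559 - -9573731552} = \frac{48663 + \frac{\sqrt{58283407778196785221230}}{750298020}}{447559 + 9573731552} = \frac{48663 + \frac{\sqrt{58283407778196785221230}}{750298020}}{9574179111} = \left(48663 + \frac{\sqrt{58283407778196785221230}}{750298020}\right) \frac{1}{9574179111} = \frac{5407}{1063797679} + \frac{\sqrt{58283407778196785221230}}{7183487630108660220}$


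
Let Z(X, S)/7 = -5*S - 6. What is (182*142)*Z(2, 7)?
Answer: -7417228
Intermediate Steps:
Z(X, S) = -42 - 35*S (Z(X, S) = 7*(-5*S - 6) = 7*(-6 - 5*S) = -42 - 35*S)
(182*142)*Z(2, 7) = (182*142)*(-42 - 35*7) = 25844*(-42 - 245) = 25844*(-287) = -7417228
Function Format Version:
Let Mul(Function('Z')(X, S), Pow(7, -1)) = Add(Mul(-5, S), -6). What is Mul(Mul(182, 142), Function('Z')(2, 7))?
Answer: -7417228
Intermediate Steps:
Function('Z')(X, S) = Add(-42, Mul(-35, S)) (Function('Z')(X, S) = Mul(7, Add(Mul(-5, S), -6)) = Mul(7, Add(-6, Mul(-5, S))) = Add(-42, Mul(-35, S)))
Mul(Mul(182, 142), Function('Z')(2, 7)) = Mul(Mul(182, 142), Add(-42, Mul(-35, 7))) = Mul(25844, Add(-42, -245)) = Mul(25844, -287) = -7417228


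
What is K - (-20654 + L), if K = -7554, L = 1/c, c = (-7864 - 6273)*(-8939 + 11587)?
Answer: 490395565601/37434776 ≈ 13100.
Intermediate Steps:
c = -37434776 (c = -14137*2648 = -37434776)
L = -1/37434776 (L = 1/(-37434776) = -1/37434776 ≈ -2.6713e-8)
K - (-20654 + L) = -7554 - (-20654 - 1/37434776) = -7554 - 1*(-773177863505/37434776) = -7554 + 773177863505/37434776 = 490395565601/37434776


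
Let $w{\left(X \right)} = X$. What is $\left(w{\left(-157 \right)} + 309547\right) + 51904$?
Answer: $361294$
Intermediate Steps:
$\left(w{\left(-157 \right)} + 309547\right) + 51904 = \left(-157 + 309547\right) + 51904 = 309390 + 51904 = 361294$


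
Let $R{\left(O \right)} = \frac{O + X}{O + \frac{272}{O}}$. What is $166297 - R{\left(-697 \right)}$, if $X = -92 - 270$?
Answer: $\frac{4489978}{27} \approx 1.663 \cdot 10^{5}$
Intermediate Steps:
$X = -362$
$R{\left(O \right)} = \frac{-362 + O}{O + \frac{272}{O}}$ ($R{\left(O \right)} = \frac{O - 362}{O + \frac{272}{O}} = \frac{-362 + O}{O + \frac{272}{O}}$)
$166297 - R{\left(-697 \right)} = 166297 - - \frac{697 \left(-362 - 697\right)}{272 + \left(-697\right)^{2}} = 166297 - \left(-697\right) \frac{1}{272 + 485809} \left(-1059\right) = 166297 - \left(-697\right) \frac{1}{486081} \left(-1059\right) = 166297 - \frac{41}{27} = \frac{4489978}{27}$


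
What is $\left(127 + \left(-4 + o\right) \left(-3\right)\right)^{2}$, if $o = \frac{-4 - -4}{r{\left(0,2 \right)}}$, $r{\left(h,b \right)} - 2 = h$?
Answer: $19321$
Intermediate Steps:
$r{\left(h,b \right)} = 2 + h$
$o = 0$ ($o = \frac{-4 - -4}{2 + 0} = \frac{-4 + 4}{2} = 0 \cdot \frac{1}{2} = 0$)
$\left(127 + \left(-4 + o\right) \left(-3\right)\right)^{2} = \left(127 + \left(-4 + 0\right) \left(-3\right)\right)^{2} = \left(127 - -12\right)^{2} = \left(127 + 12\right)^{2} = 139^{2} = 19321$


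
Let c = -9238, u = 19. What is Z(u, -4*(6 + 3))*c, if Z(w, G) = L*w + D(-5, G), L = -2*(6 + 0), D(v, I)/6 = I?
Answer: 4101672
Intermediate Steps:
D(v, I) = 6*I
L = -12 (L = -2*6 = -12)
Z(w, G) = -12*w + 6*G
Z(u, -4*(6 + 3))*c = (-12*19 + 6*(-4*(6 + 3)))*(-9238) = (-228 + 6*(-4*9))*(-9238) = (-228 + 6*(-36))*(-9238) = (-228 - 216)*(-9238) = -444*(-9238) = 4101672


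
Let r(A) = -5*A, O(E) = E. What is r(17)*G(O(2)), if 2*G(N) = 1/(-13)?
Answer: 85/26 ≈ 3.2692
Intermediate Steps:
G(N) = -1/26 (G(N) = (1/2)/(-13) = (1/2)*(-1/13) = -1/26)
r(17)*G(O(2)) = -5*17*(-1/26) = -85*(-1/26) = 85/26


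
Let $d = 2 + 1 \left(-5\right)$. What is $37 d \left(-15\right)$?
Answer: $1665$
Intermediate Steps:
$d = -3$ ($d = 2 - 5 = -3$)
$37 d \left(-15\right) = 37 \left(-3\right) \left(-15\right) = \left(-111\right) \left(-15\right) = 1665$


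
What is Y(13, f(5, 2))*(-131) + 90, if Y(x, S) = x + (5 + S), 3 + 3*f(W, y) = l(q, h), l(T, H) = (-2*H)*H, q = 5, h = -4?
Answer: -2219/3 ≈ -739.67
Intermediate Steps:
l(T, H) = -2*H**2
f(W, y) = -35/3 (f(W, y) = -1 + (-2*(-4)**2)/3 = -1 + (-2*16)/3 = -1 + (1/3)*(-32) = -1 - 32/3 = -35/3)
Y(x, S) = 5 + S + x
Y(13, f(5, 2))*(-131) + 90 = (5 - 35/3 + 13)*(-131) + 90 = (19/3)*(-131) + 90 = -2489/3 + 90 = -2219/3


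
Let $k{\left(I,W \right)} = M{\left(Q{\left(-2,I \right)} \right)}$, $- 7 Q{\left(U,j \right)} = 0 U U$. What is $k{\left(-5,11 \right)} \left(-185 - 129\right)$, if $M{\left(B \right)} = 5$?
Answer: $-1570$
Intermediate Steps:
$Q{\left(U,j \right)} = 0$ ($Q{\left(U,j \right)} = - \frac{0 U U}{7} = - \frac{0 U}{7} = \left(- \frac{1}{7}\right) 0 = 0$)
$k{\left(I,W \right)} = 5$
$k{\left(-5,11 \right)} \left(-185 - 129\right) = 5 \left(-185 - 129\right) = 5 \left(-314\right) = -1570$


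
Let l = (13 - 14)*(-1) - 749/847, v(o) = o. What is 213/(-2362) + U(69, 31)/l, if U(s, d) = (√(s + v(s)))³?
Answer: -213/2362 + 8349*√138/7 ≈ 14011.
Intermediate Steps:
l = 14/121 (l = -1*(-1) - 749*1/847 = 1 - 107/121 = 14/121 ≈ 0.11570)
U(s, d) = 2*√2*s^(3/2) (U(s, d) = (√(s + s))³ = (√(2*s))³ = (√2*√s)³ = 2*√2*s^(3/2))
213/(-2362) + U(69, 31)/l = 213/(-2362) + (2*√2*69^(3/2))/(14/121) = 213*(-1/2362) + (2*√2*(69*√69))*(121/14) = -213/2362 + (138*√138)*(121/14) = -213/2362 + 8349*√138/7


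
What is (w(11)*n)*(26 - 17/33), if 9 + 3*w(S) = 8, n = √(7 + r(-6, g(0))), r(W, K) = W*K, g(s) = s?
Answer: -841*√7/99 ≈ -22.476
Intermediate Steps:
r(W, K) = K*W
n = √7 (n = √(7 + 0*(-6)) = √(7 + 0) = √7 ≈ 2.6458)
w(S) = -⅓ (w(S) = -3 + (⅓)*8 = -3 + 8/3 = -⅓)
(w(11)*n)*(26 - 17/33) = (-√7/3)*(26 - 17/33) = -√7/3*(841/33) = -841*√7/99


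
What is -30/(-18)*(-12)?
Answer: -20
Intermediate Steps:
-30/(-18)*(-12) = -30*(-1/18)*(-12) = (5/3)*(-12) = -20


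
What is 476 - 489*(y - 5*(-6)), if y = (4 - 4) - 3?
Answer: -12727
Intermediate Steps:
y = -3 (y = 0 - 3 = -3)
476 - 489*(y - 5*(-6)) = 476 - 489*(-3 - 5*(-6)) = 476 - 489*(-3 + 30) = 476 - 489*27 = 476 - 13203 = -12727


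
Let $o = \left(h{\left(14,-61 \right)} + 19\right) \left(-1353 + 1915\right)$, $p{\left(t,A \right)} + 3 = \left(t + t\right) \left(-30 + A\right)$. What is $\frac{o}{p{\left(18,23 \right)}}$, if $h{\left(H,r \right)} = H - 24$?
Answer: $- \frac{1686}{85} \approx -19.835$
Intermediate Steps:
$p{\left(t,A \right)} = -3 + 2 t \left(-30 + A\right)$ ($p{\left(t,A \right)} = -3 + \left(t + t\right) \left(-30 + A\right) = -3 + 2 t \left(-30 + A\right)$)
$h{\left(H,r \right)} = -24 + H$ ($h{\left(H,r \right)} = H - 24 = -24 + H$)
$o = 5058$ ($o = \left(\left(-24 + 14\right) + 19\right) \left(-1353 + 1915\right) = \left(-10 + 19\right) 562 = 9 \cdot 562 = 5058$)
$\frac{o}{p{\left(18,23 \right)}} = \frac{5058}{-3 - 1080 + 2 \cdot 23 \cdot 18} = \frac{5058}{-3 - 1080 + 828} = \frac{5058}{-255} = 5058 \left(- \frac{1}{255}\right) = - \frac{1686}{85}$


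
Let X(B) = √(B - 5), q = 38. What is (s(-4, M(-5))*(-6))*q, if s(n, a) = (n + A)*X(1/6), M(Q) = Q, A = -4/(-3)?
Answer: 304*I*√174/3 ≈ 1336.7*I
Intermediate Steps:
A = 4/3 (A = -4*(-⅓) = 4/3 ≈ 1.3333)
X(B) = √(-5 + B)
s(n, a) = I*√174*(4/3 + n)/6 (s(n, a) = (n + 4/3)*√(-5 + 1/6) = (4/3 + n)*√(-5 + ⅙) = (4/3 + n)*√(-29/6) = (4/3 + n)*(I*√174/6) = I*√174*(4/3 + n)/6)
(s(-4, M(-5))*(-6))*q = ((I*√174*(4 + 3*(-4))/18)*(-6))*38 = ((I*√174*(4 - 12)/18)*(-6))*38 = (((1/18)*I*√174*(-8))*(-6))*38 = (-4*I*√174/9*(-6))*38 = (8*I*√174/3)*38 = 304*I*√174/3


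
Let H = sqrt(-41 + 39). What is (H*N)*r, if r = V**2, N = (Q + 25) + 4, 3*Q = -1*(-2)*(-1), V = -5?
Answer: 2125*I*sqrt(2)/3 ≈ 1001.7*I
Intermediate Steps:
Q = -2/3 (Q = (-1*(-2)*(-1))/3 = (2*(-1))/3 = (1/3)*(-2) = -2/3 ≈ -0.66667)
H = I*sqrt(2) (H = sqrt(-2) = I*sqrt(2) ≈ 1.4142*I)
N = 85/3 (N = (-2/3 + 25) + 4 = 73/3 + 4 = 85/3 ≈ 28.333)
r = 25 (r = (-5)**2 = 25)
(H*N)*r = ((I*sqrt(2))*(85/3))*25 = (85*I*sqrt(2)/3)*25 = 2125*I*sqrt(2)/3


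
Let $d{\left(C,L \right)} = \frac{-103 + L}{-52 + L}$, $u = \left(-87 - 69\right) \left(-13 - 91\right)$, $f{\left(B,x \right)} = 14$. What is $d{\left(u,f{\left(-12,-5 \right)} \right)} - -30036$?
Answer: $\frac{1141457}{38} \approx 30038.0$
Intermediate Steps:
$u = 16224$ ($u = \left(-156\right) \left(-104\right) = 16224$)
$d{\left(C,L \right)} = \frac{-103 + L}{-52 + L}$
$d{\left(u,f{\left(-12,-5 \right)} \right)} - -30036 = \frac{-103 + 14}{-52 + 14} - -30036 = \frac{1}{-38} \left(-89\right) + 30036 = \left(- \frac{1}{38}\right) \left(-89\right) + 30036 = \frac{89}{38} + 30036 = \frac{1141457}{38}$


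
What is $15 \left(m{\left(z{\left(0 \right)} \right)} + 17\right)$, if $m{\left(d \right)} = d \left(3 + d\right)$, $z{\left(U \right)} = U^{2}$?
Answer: $255$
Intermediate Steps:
$15 \left(m{\left(z{\left(0 \right)} \right)} + 17\right) = 15 \left(0^{2} \left(3 + 0^{2}\right) + 17\right) = 15 \left(0 \left(3 + 0\right) + 17\right) = 15 \left(0 \cdot 3 + 17\right) = 15 \left(0 + 17\right) = 15 \cdot 17 = 255$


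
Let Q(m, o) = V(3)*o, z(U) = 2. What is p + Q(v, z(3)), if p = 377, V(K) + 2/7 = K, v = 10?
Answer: 2677/7 ≈ 382.43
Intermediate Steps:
V(K) = -2/7 + K
Q(m, o) = 19*o/7 (Q(m, o) = (-2/7 + 3)*o = 19*o/7)
p + Q(v, z(3)) = 377 + (19/7)*2 = 377 + 38/7 = 2677/7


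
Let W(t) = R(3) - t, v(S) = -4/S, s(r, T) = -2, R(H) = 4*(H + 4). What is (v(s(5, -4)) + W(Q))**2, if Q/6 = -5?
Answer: 3600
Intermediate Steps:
R(H) = 16 + 4*H (R(H) = 4*(4 + H) = 16 + 4*H)
Q = -30 (Q = 6*(-5) = -30)
W(t) = 28 - t (W(t) = (16 + 4*3) - t = (16 + 12) - t = 28 - t)
(v(s(5, -4)) + W(Q))**2 = (-4/(-2) + (28 - 1*(-30)))**2 = (-4*(-1/2) + (28 + 30))**2 = (2 + 58)**2 = 60**2 = 3600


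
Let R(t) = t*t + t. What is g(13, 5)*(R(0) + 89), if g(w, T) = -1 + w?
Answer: 1068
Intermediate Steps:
R(t) = t + t**2 (R(t) = t**2 + t = t + t**2)
g(13, 5)*(R(0) + 89) = (-1 + 13)*(0*(1 + 0) + 89) = 12*(0*1 + 89) = 12*(0 + 89) = 12*89 = 1068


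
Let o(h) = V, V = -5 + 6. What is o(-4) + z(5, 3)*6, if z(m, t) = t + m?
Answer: 49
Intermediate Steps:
V = 1
o(h) = 1
z(m, t) = m + t
o(-4) + z(5, 3)*6 = 1 + (5 + 3)*6 = 1 + 8*6 = 1 + 48 = 49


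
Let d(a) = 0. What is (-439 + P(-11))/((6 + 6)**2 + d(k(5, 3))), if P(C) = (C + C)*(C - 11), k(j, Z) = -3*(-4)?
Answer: 5/16 ≈ 0.31250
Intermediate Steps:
k(j, Z) = 12
P(C) = 2*C*(-11 + C) (P(C) = (2*C)*(-11 + C) = 2*C*(-11 + C))
(-439 + P(-11))/((6 + 6)**2 + d(k(5, 3))) = (-439 + 2*(-11)*(-11 - 11))/((6 + 6)**2 + 0) = (-439 + 2*(-11)*(-22))/(12**2 + 0) = (-439 + 484)/(144 + 0) = 45/144 = 45*(1/144) = 5/16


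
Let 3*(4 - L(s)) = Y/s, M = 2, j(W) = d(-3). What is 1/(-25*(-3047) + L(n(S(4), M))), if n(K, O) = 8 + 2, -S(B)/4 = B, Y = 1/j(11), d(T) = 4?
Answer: 120/9141479 ≈ 1.3127e-5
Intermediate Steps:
j(W) = 4
Y = 1/4 ≈ 0.25000
S(B) = -4*B
n(K, O) = 10
L(s) = 4 - 1/(12*s)
1/(-25*(-3047) + L(n(S(4), M))) = 1/(-25*(-3047) + (4 - 1/12/10)) = 1/(76175 + (4 - 1/12*1/10)) = 1/(76175 + (4 - 1/120)) = 1/(76175 + 479/120) = 1/(9141479/120) = 120/9141479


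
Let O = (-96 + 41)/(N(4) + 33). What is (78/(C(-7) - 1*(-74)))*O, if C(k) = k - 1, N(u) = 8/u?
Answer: -13/7 ≈ -1.8571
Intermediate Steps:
C(k) = -1 + k
O = -11/7 (O = (-96 + 41)/(8/4 + 33) = -55/(8*(1/4) + 33) = -55/(2 + 33) = -55/35 = -55*1/35 = -11/7 ≈ -1.5714)
(78/(C(-7) - 1*(-74)))*O = (78/((-1 - 7) - 1*(-74)))*(-11/7) = (78/(-8 + 74))*(-11/7) = (78/66)*(-11/7) = (78*(1/66))*(-11/7) = (13/11)*(-11/7) = -13/7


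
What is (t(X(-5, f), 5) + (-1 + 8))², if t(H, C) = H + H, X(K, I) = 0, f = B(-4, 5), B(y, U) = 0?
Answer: 49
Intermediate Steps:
f = 0
t(H, C) = 2*H
(t(X(-5, f), 5) + (-1 + 8))² = (2*0 + (-1 + 8))² = (0 + 7)² = 7² = 49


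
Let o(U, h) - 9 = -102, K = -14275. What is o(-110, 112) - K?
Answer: 14182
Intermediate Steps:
o(U, h) = -93 (o(U, h) = 9 - 102 = -93)
o(-110, 112) - K = -93 - 1*(-14275) = -93 + 14275 = 14182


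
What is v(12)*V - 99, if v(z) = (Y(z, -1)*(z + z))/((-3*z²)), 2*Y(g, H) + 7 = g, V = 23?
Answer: -3679/36 ≈ -102.19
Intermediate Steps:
Y(g, H) = -7/2 + g/2
v(z) = -2*(-7/2 + z/2)/(3*z) (v(z) = ((-7/2 + z/2)*(z + z))/((-3*z²)) = ((-7/2 + z/2)*(2*z))*(-1/(3*z²)) = (2*z*(-7/2 + z/2))*(-1/(3*z²)) = -2*(-7/2 + z/2)/(3*z))
v(12)*V - 99 = ((⅓)*(7 - 1*12)/12)*23 - 99 = ((⅓)*(1/12)*(7 - 12))*23 - 99 = ((⅓)*(1/12)*(-5))*23 - 99 = -5/36*23 - 99 = -115/36 - 99 = -3679/36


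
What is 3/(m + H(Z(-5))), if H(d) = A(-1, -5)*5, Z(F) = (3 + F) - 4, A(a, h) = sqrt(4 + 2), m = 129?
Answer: 129/5497 - 5*sqrt(6)/5497 ≈ 0.021239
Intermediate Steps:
A(a, h) = sqrt(6)
Z(F) = -1 + F
H(d) = 5*sqrt(6) (H(d) = sqrt(6)*5 = 5*sqrt(6))
3/(m + H(Z(-5))) = 3/(129 + 5*sqrt(6))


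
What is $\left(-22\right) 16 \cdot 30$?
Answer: $-10560$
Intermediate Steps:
$\left(-22\right) 16 \cdot 30 = \left(-352\right) 30 = -10560$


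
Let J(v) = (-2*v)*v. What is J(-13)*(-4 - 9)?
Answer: 4394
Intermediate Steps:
J(v) = -2*v²
J(-13)*(-4 - 9) = (-2*(-13)²)*(-4 - 9) = -2*169*(-13) = -338*(-13) = 4394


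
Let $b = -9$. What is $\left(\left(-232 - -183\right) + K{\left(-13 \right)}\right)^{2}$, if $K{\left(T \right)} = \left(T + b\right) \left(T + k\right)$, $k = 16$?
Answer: $13225$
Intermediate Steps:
$K{\left(T \right)} = \left(-9 + T\right) \left(16 + T\right)$ ($K{\left(T \right)} = \left(T - 9\right) \left(T + 16\right) = \left(-9 + T\right) \left(16 + T\right)$)
$\left(\left(-232 - -183\right) + K{\left(-13 \right)}\right)^{2} = \left(\left(-232 - -183\right) + \left(-144 + \left(-13\right)^{2} + 7 \left(-13\right)\right)\right)^{2} = \left(\left(-232 + 183\right) - 66\right)^{2} = \left(-49 - 66\right)^{2} = \left(-115\right)^{2} = 13225$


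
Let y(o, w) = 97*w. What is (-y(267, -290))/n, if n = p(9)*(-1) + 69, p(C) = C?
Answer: 2813/6 ≈ 468.83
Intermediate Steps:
n = 60 (n = 9*(-1) + 69 = -9 + 69 = 60)
(-y(267, -290))/n = -97*(-290)/60 = -1*(-28130)*(1/60) = 28130*(1/60) = 2813/6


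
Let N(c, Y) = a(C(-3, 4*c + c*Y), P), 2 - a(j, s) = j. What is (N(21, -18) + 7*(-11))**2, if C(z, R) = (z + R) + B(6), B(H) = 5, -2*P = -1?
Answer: 47089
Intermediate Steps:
P = 1/2 (P = -1/2*(-1) = 1/2 ≈ 0.50000)
C(z, R) = 5 + R + z (C(z, R) = (z + R) + 5 = (R + z) + 5 = 5 + R + z)
a(j, s) = 2 - j
N(c, Y) = -4*c - Y*c (N(c, Y) = 2 - (5 + (4*c + c*Y) - 3) = 2 - (5 + (4*c + Y*c) - 3) = 2 - (2 + 4*c + Y*c) = 2 + (-2 - 4*c - Y*c) = -4*c - Y*c)
(N(21, -18) + 7*(-11))**2 = (-1*21*(4 - 18) + 7*(-11))**2 = (-1*21*(-14) - 77)**2 = (294 - 77)**2 = 217**2 = 47089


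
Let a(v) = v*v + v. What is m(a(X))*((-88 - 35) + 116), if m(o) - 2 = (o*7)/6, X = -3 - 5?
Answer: -1414/3 ≈ -471.33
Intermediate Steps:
X = -8
a(v) = v + v² (a(v) = v² + v = v + v²)
m(o) = 2 + 7*o/6 (m(o) = 2 + (o*7)/6 = 2 + (7*o)*(⅙) = 2 + 7*o/6)
m(a(X))*((-88 - 35) + 116) = (2 + 7*(-8*(1 - 8))/6)*((-88 - 35) + 116) = (2 + 7*(-8*(-7))/6)*(-123 + 116) = (2 + (7/6)*56)*(-7) = (2 + 196/3)*(-7) = (202/3)*(-7) = -1414/3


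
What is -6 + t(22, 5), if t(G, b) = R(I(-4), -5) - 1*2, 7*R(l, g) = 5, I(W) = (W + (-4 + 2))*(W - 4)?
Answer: -51/7 ≈ -7.2857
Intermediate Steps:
I(W) = (-4 + W)*(-2 + W) (I(W) = (W - 2)*(-4 + W) = (-2 + W)*(-4 + W) = (-4 + W)*(-2 + W))
R(l, g) = 5/7 (R(l, g) = (⅐)*5 = 5/7)
t(G, b) = -9/7 (t(G, b) = 5/7 - 1*2 = 5/7 - 2 = -9/7)
-6 + t(22, 5) = -6 - 9/7 = -51/7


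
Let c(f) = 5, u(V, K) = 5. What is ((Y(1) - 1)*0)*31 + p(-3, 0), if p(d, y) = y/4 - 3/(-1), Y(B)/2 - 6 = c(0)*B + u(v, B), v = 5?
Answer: 3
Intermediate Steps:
Y(B) = 22 + 10*B (Y(B) = 12 + 2*(5*B + 5) = 12 + 2*(5 + 5*B) = 12 + (10 + 10*B) = 22 + 10*B)
p(d, y) = 3 + y/4 (p(d, y) = y*(¼) - 3*(-1) = y/4 + 3 = 3 + y/4)
((Y(1) - 1)*0)*31 + p(-3, 0) = (((22 + 10*1) - 1)*0)*31 + (3 + (¼)*0) = (((22 + 10) - 1)*0)*31 + (3 + 0) = ((32 - 1)*0)*31 + 3 = (31*0)*31 + 3 = 0*31 + 3 = 0 + 3 = 3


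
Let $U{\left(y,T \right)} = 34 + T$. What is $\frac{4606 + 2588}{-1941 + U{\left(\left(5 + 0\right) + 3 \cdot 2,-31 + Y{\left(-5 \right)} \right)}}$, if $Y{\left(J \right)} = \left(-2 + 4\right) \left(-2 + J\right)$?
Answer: $- \frac{3597}{976} \approx -3.6855$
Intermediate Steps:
$Y{\left(J \right)} = -4 + 2 J$ ($Y{\left(J \right)} = 2 \left(-2 + J\right) = -4 + 2 J$)
$\frac{4606 + 2588}{-1941 + U{\left(\left(5 + 0\right) + 3 \cdot 2,-31 + Y{\left(-5 \right)} \right)}} = \frac{4606 + 2588}{-1941 + \left(34 + \left(-31 + \left(-4 + 2 \left(-5\right)\right)\right)\right)} = \frac{7194}{-1941 + \left(34 - 45\right)} = \frac{7194}{-1941 - 11} = \frac{7194}{-1952} = 7194 \left(- \frac{1}{1952}\right) = - \frac{3597}{976}$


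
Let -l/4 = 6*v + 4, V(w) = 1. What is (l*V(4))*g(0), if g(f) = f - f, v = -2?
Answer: 0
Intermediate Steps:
g(f) = 0
l = 32 (l = -4*(6*(-2) + 4) = -4*(-12 + 4) = -4*(-8) = 32)
(l*V(4))*g(0) = (32*1)*0 = 32*0 = 0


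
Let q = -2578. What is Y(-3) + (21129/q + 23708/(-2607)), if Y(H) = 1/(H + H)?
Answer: -19553778/1120141 ≈ -17.457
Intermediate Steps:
Y(H) = 1/(2*H)
Y(-3) + (21129/q + 23708/(-2607)) = (1/2)/(-3) + (21129/(-2578) + 23708/(-2607)) = (1/2)*(-1/3) + (21129*(-1/2578) + 23708*(-1/2607)) = -1/6 + (-21129/2578 - 23708/2607) = -1/6 - 116202527/6720846 = -19553778/1120141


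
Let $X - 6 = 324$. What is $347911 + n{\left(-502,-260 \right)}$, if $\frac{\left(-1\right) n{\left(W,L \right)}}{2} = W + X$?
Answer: $348255$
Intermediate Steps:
$X = 330$ ($X = 6 + 324 = 330$)
$n{\left(W,L \right)} = -660 - 2 W$ ($n{\left(W,L \right)} = - 2 \left(W + 330\right) = - 2 \left(330 + W\right) = -660 - 2 W$)
$347911 + n{\left(-502,-260 \right)} = 347911 - -344 = 347911 + \left(-660 + 1004\right) = 347911 + 344 = 348255$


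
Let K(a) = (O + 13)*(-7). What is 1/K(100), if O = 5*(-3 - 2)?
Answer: 1/84 ≈ 0.011905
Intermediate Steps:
O = -25 (O = 5*(-5) = -25)
K(a) = 84 (K(a) = (-25 + 13)*(-7) = -12*(-7) = 84)
1/K(100) = 1/84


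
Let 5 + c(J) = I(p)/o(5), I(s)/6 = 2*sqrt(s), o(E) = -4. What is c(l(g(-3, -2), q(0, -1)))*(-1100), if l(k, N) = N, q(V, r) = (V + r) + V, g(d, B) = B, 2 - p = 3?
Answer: 5500 + 3300*I ≈ 5500.0 + 3300.0*I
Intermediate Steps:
p = -1 (p = 2 - 1*3 = 2 - 3 = -1)
q(V, r) = r + 2*V
I(s) = 12*sqrt(s) (I(s) = 6*(2*sqrt(s)) = 12*sqrt(s))
c(J) = -5 - 3*I (c(J) = -5 + (12*sqrt(-1))/(-4) = -5 + (12*I)*(-1/4) = -5 - 3*I)
c(l(g(-3, -2), q(0, -1)))*(-1100) = (-5 - 3*I)*(-1100) = 5500 + 3300*I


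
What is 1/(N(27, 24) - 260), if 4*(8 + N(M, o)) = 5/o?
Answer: -96/25723 ≈ -0.0037321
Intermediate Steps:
N(M, o) = -8 + 5/(4*o) (N(M, o) = -8 + (5/o)/4 = -8 + 5/(4*o))
1/(N(27, 24) - 260) = 1/((-8 + (5/4)/24) - 260) = 1/((-8 + (5/4)*(1/24)) - 260) = 1/((-8 + 5/96) - 260) = 1/(-763/96 - 260) = 1/(-25723/96) = -96/25723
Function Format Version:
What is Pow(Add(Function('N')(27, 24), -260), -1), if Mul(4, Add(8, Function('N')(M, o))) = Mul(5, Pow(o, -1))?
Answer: Rational(-96, 25723) ≈ -0.0037321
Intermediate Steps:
Function('N')(M, o) = Add(-8, Mul(Rational(5, 4), Pow(o, -1))) (Function('N')(M, o) = Add(-8, Mul(Rational(1, 4), Mul(5, Pow(o, -1)))) = Add(-8, Mul(Rational(5, 4), Pow(o, -1))))
Pow(Add(Function('N')(27, 24), -260), -1) = Pow(Add(Add(-8, Mul(Rational(5, 4), Pow(24, -1))), -260), -1) = Pow(Add(Add(-8, Mul(Rational(5, 4), Rational(1, 24))), -260), -1) = Pow(Add(Add(-8, Rational(5, 96)), -260), -1) = Pow(Add(Rational(-763, 96), -260), -1) = Pow(Rational(-25723, 96), -1) = Rational(-96, 25723)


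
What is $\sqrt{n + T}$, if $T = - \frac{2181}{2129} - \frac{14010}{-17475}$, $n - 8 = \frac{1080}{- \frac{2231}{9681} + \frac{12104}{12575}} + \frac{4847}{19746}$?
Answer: $\frac{\sqrt{3139937521561919881107133628138069121890}}{1454970305352644130} \approx 38.513$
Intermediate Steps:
$n = \frac{2610668618003185}{1759842484254}$ ($n = 8 + \left(\frac{1080}{- \frac{2231}{9681} + \frac{12104}{12575}} + \frac{4847}{19746}\right) = 8 + \left(\frac{1080}{\frac{89123999}{121738575}} + \frac{4847}{19746}\right) = 8 + \left(1080 \cdot \frac{121738575}{89123999} + \frac{4847}{19746}\right) = 8 + \left(\frac{131477661000}{89123999} + \frac{4847}{19746}\right) = 8 + \frac{2596589878129153}{1759842484254} = \frac{2610668618003185}{1759842484254} \approx 1483.5$)
$T = - \frac{552379}{2480285}$ ($T = \left(-2181\right) \frac{1}{2129} - - \frac{934}{1165} = - \frac{2181}{2129} + \frac{934}{1165} = - \frac{552379}{2480285} \approx -0.22271$)
$\sqrt{n + T} = \sqrt{\frac{2610668618003185}{1759842484254} - \frac{552379}{2480285}} = \sqrt{\frac{6474230113172419967459}{4364910916057932390}} = \frac{\sqrt{3139937521561919881107133628138069121890}}{1454970305352644130}$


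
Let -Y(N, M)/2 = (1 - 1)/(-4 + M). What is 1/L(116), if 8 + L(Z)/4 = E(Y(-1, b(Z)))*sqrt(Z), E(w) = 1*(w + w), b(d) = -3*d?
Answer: -1/32 ≈ -0.031250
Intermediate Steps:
Y(N, M) = 0 (Y(N, M) = -2*(1 - 1)/(-4 + M) = -0/(-4 + M) = -2*0 = 0)
E(w) = 2*w (E(w) = 1*(2*w) = 2*w)
L(Z) = -32 (L(Z) = -32 + 4*((2*0)*sqrt(Z)) = -32 + 4*(0*sqrt(Z)) = -32 + 4*0 = -32 + 0 = -32)
1/L(116) = 1/(-32) = -1/32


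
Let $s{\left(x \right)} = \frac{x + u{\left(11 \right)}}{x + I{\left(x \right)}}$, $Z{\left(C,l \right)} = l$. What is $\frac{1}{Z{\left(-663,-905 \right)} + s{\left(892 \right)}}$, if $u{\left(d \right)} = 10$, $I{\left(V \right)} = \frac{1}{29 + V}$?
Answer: $- \frac{821533}{742656623} \approx -0.0011062$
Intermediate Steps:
$s{\left(x \right)} = \frac{10 + x}{x + \frac{1}{29 + x}}$ ($s{\left(x \right)} = \frac{x + 10}{x + \frac{1}{29 + x}} = \frac{10 + x}{x + \frac{1}{29 + x}}$)
$\frac{1}{Z{\left(-663,-905 \right)} + s{\left(892 \right)}} = \frac{1}{-905 + \frac{\left(10 + 892\right) \left(29 + 892\right)}{1 + 892 \left(29 + 892\right)}} = \frac{1}{-905 + \frac{1}{1 + 892 \cdot 921} \cdot 902 \cdot 921} = \frac{1}{-905 + \frac{1}{1 + 821532} \cdot 902 \cdot 921} = \frac{1}{-905 + \frac{1}{821533} \cdot 902 \cdot 921} = \frac{1}{-905 + \frac{830742}{821533}} = \frac{1}{- \frac{742656623}{821533}} = - \frac{821533}{742656623}$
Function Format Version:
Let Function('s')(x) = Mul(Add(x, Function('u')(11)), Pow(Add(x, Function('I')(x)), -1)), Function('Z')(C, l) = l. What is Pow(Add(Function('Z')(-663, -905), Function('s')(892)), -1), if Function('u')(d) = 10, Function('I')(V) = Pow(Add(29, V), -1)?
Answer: Rational(-821533, 742656623) ≈ -0.0011062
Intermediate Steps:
Function('s')(x) = Mul(Pow(Add(x, Pow(Add(29, x), -1)), -1), Add(10, x)) (Function('s')(x) = Mul(Add(x, 10), Pow(Add(x, Pow(Add(29, x), -1)), -1)) = Mul(Add(10, x), Pow(Add(x, Pow(Add(29, x), -1)), -1)) = Mul(Pow(Add(x, Pow(Add(29, x), -1)), -1), Add(10, x)))
Pow(Add(Function('Z')(-663, -905), Function('s')(892)), -1) = Pow(Add(-905, Mul(Pow(Add(1, Mul(892, Add(29, 892))), -1), Add(10, 892), Add(29, 892))), -1) = Pow(Add(-905, Mul(Pow(Add(1, Mul(892, 921)), -1), 902, 921)), -1) = Pow(Add(-905, Mul(Pow(Add(1, 821532), -1), 902, 921)), -1) = Pow(Add(-905, Mul(Pow(821533, -1), 902, 921)), -1) = Pow(Add(-905, Mul(Rational(1, 821533), 902, 921)), -1) = Pow(Add(-905, Rational(830742, 821533)), -1) = Pow(Rational(-742656623, 821533), -1) = Rational(-821533, 742656623)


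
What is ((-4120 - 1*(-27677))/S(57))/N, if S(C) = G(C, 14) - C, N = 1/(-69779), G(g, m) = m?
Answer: 1643783903/43 ≈ 3.8228e+7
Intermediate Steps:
N = -1/69779 ≈ -1.4331e-5
S(C) = 14 - C
((-4120 - 1*(-27677))/S(57))/N = ((-4120 - 1*(-27677))/(14 - 1*57))/(-1/69779) = ((-4120 + 27677)/(14 - 57))*(-69779) = (23557/(-43))*(-69779) = (23557*(-1/43))*(-69779) = -23557/43*(-69779) = 1643783903/43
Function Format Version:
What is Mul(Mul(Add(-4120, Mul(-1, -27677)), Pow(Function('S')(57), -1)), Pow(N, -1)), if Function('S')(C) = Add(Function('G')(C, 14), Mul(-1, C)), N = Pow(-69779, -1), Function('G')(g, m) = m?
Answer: Rational(1643783903, 43) ≈ 3.8228e+7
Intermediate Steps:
N = Rational(-1, 69779) ≈ -1.4331e-5
Function('S')(C) = Add(14, Mul(-1, C))
Mul(Mul(Add(-4120, Mul(-1, -27677)), Pow(Function('S')(57), -1)), Pow(N, -1)) = Mul(Mul(Add(-4120, Mul(-1, -27677)), Pow(Add(14, Mul(-1, 57)), -1)), Pow(Rational(-1, 69779), -1)) = Mul(Mul(Add(-4120, 27677), Pow(Add(14, -57), -1)), -69779) = Mul(Mul(23557, Pow(-43, -1)), -69779) = Mul(Mul(23557, Rational(-1, 43)), -69779) = Mul(Rational(-23557, 43), -69779) = Rational(1643783903, 43)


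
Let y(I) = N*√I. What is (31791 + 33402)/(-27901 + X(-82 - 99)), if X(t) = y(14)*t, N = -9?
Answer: -1818949893/741314827 - 106199397*√14/741314827 ≈ -2.9897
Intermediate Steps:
y(I) = -9*√I
X(t) = -9*t*√14 (X(t) = (-9*√14)*t = -9*t*√14)
(31791 + 33402)/(-27901 + X(-82 - 99)) = (31791 + 33402)/(-27901 - 9*(-82 - 99)*√14) = 65193/(-27901 - 9*(-181)*√14) = 65193/(-27901 + 1629*√14)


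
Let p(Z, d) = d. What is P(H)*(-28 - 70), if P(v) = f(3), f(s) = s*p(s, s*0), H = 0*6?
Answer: 0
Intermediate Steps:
H = 0
f(s) = 0 (f(s) = s*(s*0) = s*0 = 0)
P(v) = 0
P(H)*(-28 - 70) = 0*(-28 - 70) = 0*(-98) = 0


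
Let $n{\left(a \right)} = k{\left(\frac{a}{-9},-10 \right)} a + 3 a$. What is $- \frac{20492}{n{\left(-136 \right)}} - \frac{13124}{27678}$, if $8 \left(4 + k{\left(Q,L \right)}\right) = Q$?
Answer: $\frac{636289909}{3764208} \approx 169.04$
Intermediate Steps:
$k{\left(Q,L \right)} = -4 + \frac{Q}{8}$
$n{\left(a \right)} = 3 a + a \left(-4 - \frac{a}{72}\right)$ ($n{\left(a \right)} = \left(-4 + \frac{a \frac{1}{-9}}{8}\right) a + 3 a = \left(-4 + \frac{a \left(- \frac{1}{9}\right)}{8}\right) a + 3 a = \left(-4 + \frac{\left(- \frac{1}{9}\right) a}{8}\right) a + 3 a = \left(-4 - \frac{a}{72}\right) a + 3 a = a \left(-4 - \frac{a}{72}\right) + 3 a = 3 a + a \left(-4 - \frac{a}{72}\right)$)
$- \frac{20492}{n{\left(-136 \right)}} - \frac{13124}{27678} = - \frac{20492}{\frac{1}{72} \left(-136\right) \left(-72 - -136\right)} - \frac{13124}{27678} = - \frac{20492}{\frac{1}{72} \left(-136\right) \left(-72 + 136\right)} - \frac{6562}{13839} = - \frac{20492}{\frac{1}{72} \left(-136\right) 64} - \frac{6562}{13839} = - \frac{20492}{- \frac{1088}{9}} - \frac{6562}{13839} = \left(-20492\right) \left(- \frac{9}{1088}\right) - \frac{6562}{13839} = \frac{46107}{272} - \frac{6562}{13839} = \frac{636289909}{3764208}$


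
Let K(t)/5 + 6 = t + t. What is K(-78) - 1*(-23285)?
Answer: 22475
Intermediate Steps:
K(t) = -30 + 10*t (K(t) = -30 + 5*(t + t) = -30 + 5*(2*t) = -30 + 10*t)
K(-78) - 1*(-23285) = (-30 + 10*(-78)) - 1*(-23285) = (-30 - 780) + 23285 = -810 + 23285 = 22475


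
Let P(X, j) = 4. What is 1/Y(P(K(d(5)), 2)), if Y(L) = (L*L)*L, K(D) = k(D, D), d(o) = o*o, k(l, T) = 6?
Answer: 1/64 ≈ 0.015625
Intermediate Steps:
d(o) = o²
K(D) = 6
Y(L) = L³ (Y(L) = L²*L = L³)
1/Y(P(K(d(5)), 2)) = 1/(4³) = 1/64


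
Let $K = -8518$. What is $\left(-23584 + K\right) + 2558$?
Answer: $-29544$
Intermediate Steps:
$\left(-23584 + K\right) + 2558 = \left(-23584 - 8518\right) + 2558 = -32102 + 2558 = -29544$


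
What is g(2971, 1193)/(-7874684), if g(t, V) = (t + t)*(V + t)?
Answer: -6185622/1968671 ≈ -3.1420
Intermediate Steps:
g(t, V) = 2*t*(V + t) (g(t, V) = (2*t)*(V + t) = 2*t*(V + t))
g(2971, 1193)/(-7874684) = (2*2971*(1193 + 2971))/(-7874684) = (2*2971*4164)*(-1/7874684) = 24742488*(-1/7874684) = -6185622/1968671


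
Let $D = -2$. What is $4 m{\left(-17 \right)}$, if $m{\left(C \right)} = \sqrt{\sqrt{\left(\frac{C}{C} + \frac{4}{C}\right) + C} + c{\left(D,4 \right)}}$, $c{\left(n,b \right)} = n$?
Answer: $\frac{4 \sqrt{-578 + 34 i \sqrt{1173}}}{17} \approx 4.4707 + 7.2102 i$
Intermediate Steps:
$m{\left(C \right)} = \sqrt{-2 + \sqrt{1 + C + \frac{4}{C}}}$ ($m{\left(C \right)} = \sqrt{\sqrt{\left(\frac{C}{C} + \frac{4}{C}\right) + C} - 2} = \sqrt{\sqrt{\left(1 + \frac{4}{C}\right) + C} - 2} = \sqrt{\sqrt{1 + C + \frac{4}{C}} - 2} = \sqrt{-2 + \sqrt{1 + C + \frac{4}{C}}}$)
$4 m{\left(-17 \right)} = 4 \sqrt{-2 + \sqrt{1 - 17 + \frac{4}{-17}}} = 4 \sqrt{-2 + \sqrt{1 - 17 + 4 \left(- \frac{1}{17}\right)}} = 4 \sqrt{-2 + \sqrt{1 - 17 - \frac{4}{17}}} = 4 \sqrt{-2 + \sqrt{- \frac{276}{17}}} = 4 \sqrt{-2 + \frac{2 i \sqrt{1173}}{17}}$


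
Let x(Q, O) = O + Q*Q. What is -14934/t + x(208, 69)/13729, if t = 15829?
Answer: 480889171/217316341 ≈ 2.2129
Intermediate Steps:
x(Q, O) = O + Q²
-14934/t + x(208, 69)/13729 = -14934/15829 + (69 + 208²)/13729 = -14934*1/15829 + (69 + 43264)*(1/13729) = -14934/15829 + 43333*(1/13729) = -14934/15829 + 43333/13729 = 480889171/217316341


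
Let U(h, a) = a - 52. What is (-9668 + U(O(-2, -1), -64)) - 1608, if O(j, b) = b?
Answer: -11392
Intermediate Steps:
U(h, a) = -52 + a
(-9668 + U(O(-2, -1), -64)) - 1608 = (-9668 + (-52 - 64)) - 1608 = (-9668 - 116) - 1608 = -9784 - 1608 = -11392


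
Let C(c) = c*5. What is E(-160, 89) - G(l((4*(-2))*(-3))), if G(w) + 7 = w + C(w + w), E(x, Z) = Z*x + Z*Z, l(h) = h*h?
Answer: -12648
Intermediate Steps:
l(h) = h**2
E(x, Z) = Z**2 + Z*x (E(x, Z) = Z*x + Z**2 = Z**2 + Z*x)
C(c) = 5*c
G(w) = -7 + 11*w (G(w) = -7 + (w + 5*(w + w)) = -7 + (w + 5*(2*w)) = -7 + (w + 10*w) = -7 + 11*w)
E(-160, 89) - G(l((4*(-2))*(-3))) = 89*(89 - 160) - (-7 + 11*((4*(-2))*(-3))**2) = 89*(-71) - (-7 + 11*(-8*(-3))**2) = -6319 - (-7 + 11*24**2) = -6319 - (-7 + 11*576) = -6319 - (-7 + 6336) = -6319 - 1*6329 = -6319 - 6329 = -12648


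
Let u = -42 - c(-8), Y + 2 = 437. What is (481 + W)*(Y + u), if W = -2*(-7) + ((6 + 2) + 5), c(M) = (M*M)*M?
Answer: 459740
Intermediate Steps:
c(M) = M³ (c(M) = M²*M = M³)
Y = 435 (Y = -2 + 437 = 435)
W = 27 (W = 14 + (8 + 5) = 14 + 13 = 27)
u = 470 (u = -42 - 1*(-8)³ = -42 - 1*(-512) = -42 + 512 = 470)
(481 + W)*(Y + u) = (481 + 27)*(435 + 470) = 508*905 = 459740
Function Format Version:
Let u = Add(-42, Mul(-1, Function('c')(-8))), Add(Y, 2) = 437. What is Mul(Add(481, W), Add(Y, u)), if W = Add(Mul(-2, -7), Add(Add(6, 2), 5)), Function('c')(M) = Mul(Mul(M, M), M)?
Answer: 459740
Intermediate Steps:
Function('c')(M) = Pow(M, 3) (Function('c')(M) = Mul(Pow(M, 2), M) = Pow(M, 3))
Y = 435 (Y = Add(-2, 437) = 435)
W = 27 (W = Add(14, Add(8, 5)) = Add(14, 13) = 27)
u = 470 (u = Add(-42, Mul(-1, Pow(-8, 3))) = Add(-42, Mul(-1, -512)) = Add(-42, 512) = 470)
Mul(Add(481, W), Add(Y, u)) = Mul(Add(481, 27), Add(435, 470)) = Mul(508, 905) = 459740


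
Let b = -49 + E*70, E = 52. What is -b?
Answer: -3591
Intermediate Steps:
b = 3591 (b = -49 + 52*70 = -49 + 3640 = 3591)
-b = -1*3591 = -3591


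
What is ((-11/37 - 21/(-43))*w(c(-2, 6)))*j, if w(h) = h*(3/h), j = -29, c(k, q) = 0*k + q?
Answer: -26448/1591 ≈ -16.624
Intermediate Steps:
c(k, q) = q (c(k, q) = 0 + q = q)
w(h) = 3
((-11/37 - 21/(-43))*w(c(-2, 6)))*j = ((-11/37 - 21/(-43))*3)*(-29) = ((-11*1/37 - 21*(-1/43))*3)*(-29) = ((-11/37 + 21/43)*3)*(-29) = ((304/1591)*3)*(-29) = (912/1591)*(-29) = -26448/1591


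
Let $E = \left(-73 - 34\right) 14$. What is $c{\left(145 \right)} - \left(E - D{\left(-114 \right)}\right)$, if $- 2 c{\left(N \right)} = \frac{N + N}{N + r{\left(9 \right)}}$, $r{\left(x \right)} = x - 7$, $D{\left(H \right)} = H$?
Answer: $\frac{203303}{147} \approx 1383.0$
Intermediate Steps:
$r{\left(x \right)} = -7 + x$
$E = -1498$ ($E = \left(-107\right) 14 = -1498$)
$c{\left(N \right)} = - \frac{N}{2 + N}$ ($c{\left(N \right)} = - \frac{\left(N + N\right) \frac{1}{N + \left(-7 + 9\right)}}{2} = - \frac{2 N \frac{1}{N + 2}}{2} = - \frac{2 N \frac{1}{2 + N}}{2} = - \frac{N}{2 + N}$)
$c{\left(145 \right)} - \left(E - D{\left(-114 \right)}\right) = \left(-1\right) 145 \frac{1}{2 + 145} - -1384 = \left(-1\right) 145 \cdot \frac{1}{147} + \left(-114 + 1498\right) = \left(-1\right) 145 \cdot \frac{1}{147} + 1384 = - \frac{145}{147} + 1384 = \frac{203303}{147}$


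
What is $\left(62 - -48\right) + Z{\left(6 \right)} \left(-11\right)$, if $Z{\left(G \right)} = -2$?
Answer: $132$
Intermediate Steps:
$\left(62 - -48\right) + Z{\left(6 \right)} \left(-11\right) = \left(62 - -48\right) - -22 = \left(62 + 48\right) + 22 = 110 + 22 = 132$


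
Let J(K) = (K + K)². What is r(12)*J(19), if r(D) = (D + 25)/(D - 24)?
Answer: -13357/3 ≈ -4452.3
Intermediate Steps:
r(D) = (25 + D)/(-24 + D)
J(K) = 4*K² (J(K) = (2*K)² = 4*K²)
r(12)*J(19) = ((25 + 12)/(-24 + 12))*(4*19²) = (37/(-12))*(4*361) = -1/12*37*1444 = -37/12*1444 = -13357/3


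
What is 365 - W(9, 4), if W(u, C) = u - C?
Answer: 360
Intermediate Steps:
365 - W(9, 4) = 365 - (9 - 1*4) = 365 - (9 - 4) = 365 - 1*5 = 365 - 5 = 360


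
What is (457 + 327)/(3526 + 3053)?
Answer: 784/6579 ≈ 0.11917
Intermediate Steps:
(457 + 327)/(3526 + 3053) = 784/6579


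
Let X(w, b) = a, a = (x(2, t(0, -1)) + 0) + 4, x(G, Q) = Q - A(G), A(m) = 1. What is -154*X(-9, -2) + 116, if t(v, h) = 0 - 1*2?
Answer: -38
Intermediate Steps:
t(v, h) = -2 (t(v, h) = 0 - 2 = -2)
x(G, Q) = -1 + Q (x(G, Q) = Q - 1*1 = Q - 1 = -1 + Q)
a = 1 (a = ((-1 - 2) + 0) + 4 = (-3 + 0) + 4 = -3 + 4 = 1)
X(w, b) = 1
-154*X(-9, -2) + 116 = -154*1 + 116 = -154 + 116 = -38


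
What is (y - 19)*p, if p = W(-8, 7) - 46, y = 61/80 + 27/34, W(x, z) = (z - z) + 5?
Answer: 972643/1360 ≈ 715.18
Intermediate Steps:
W(x, z) = 5 (W(x, z) = 0 + 5 = 5)
y = 2117/1360 (y = 61*(1/80) + 27*(1/34) = 61/80 + 27/34 = 2117/1360 ≈ 1.5566)
p = -41 (p = 5 - 46 = -41)
(y - 19)*p = (2117/1360 - 19)*(-41) = -23723/1360*(-41) = 972643/1360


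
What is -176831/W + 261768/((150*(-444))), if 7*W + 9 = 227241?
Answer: -1971120533/210189600 ≈ -9.3778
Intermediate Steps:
W = 227232/7 (W = -9/7 + (⅐)*227241 = -9/7 + 32463 = 227232/7 ≈ 32462.)
-176831/W + 261768/((150*(-444))) = -176831/227232/7 + 261768/((150*(-444))) = -176831*7/227232 + 261768/(-66600) = -1237817/227232 + 261768*(-1/66600) = -1237817/227232 - 10907/2775 = -1971120533/210189600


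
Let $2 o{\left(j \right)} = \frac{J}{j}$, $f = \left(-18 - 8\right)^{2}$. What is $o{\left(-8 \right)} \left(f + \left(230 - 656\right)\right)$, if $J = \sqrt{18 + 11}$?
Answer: $- \frac{125 \sqrt{29}}{8} \approx -84.143$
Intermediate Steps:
$J = \sqrt{29} \approx 5.3852$
$f = 676$ ($f = \left(-26\right)^{2} = 676$)
$o{\left(j \right)} = \frac{\sqrt{29}}{2 j}$ ($o{\left(j \right)} = \frac{\sqrt{29} \frac{1}{j}}{2} = \frac{\sqrt{29}}{2 j}$)
$o{\left(-8 \right)} \left(f + \left(230 - 656\right)\right) = \frac{\sqrt{29}}{2 \left(-8\right)} \left(676 + \left(230 - 656\right)\right) = \frac{1}{2} \sqrt{29} \left(- \frac{1}{8}\right) \left(676 - 426\right) = - \frac{\sqrt{29}}{16} \cdot 250 = - \frac{125 \sqrt{29}}{8}$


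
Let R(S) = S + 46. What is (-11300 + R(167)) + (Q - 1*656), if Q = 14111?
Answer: 2368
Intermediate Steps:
R(S) = 46 + S
(-11300 + R(167)) + (Q - 1*656) = (-11300 + (46 + 167)) + (14111 - 1*656) = (-11300 + 213) + (14111 - 656) = -11087 + 13455 = 2368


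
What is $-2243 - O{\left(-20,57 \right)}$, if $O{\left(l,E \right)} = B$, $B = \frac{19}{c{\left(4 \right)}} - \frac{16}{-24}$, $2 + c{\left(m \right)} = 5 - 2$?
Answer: $- \frac{6788}{3} \approx -2262.7$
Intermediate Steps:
$c{\left(m \right)} = 1$ ($c{\left(m \right)} = -2 + \left(5 - 2\right) = -2 + 3 = 1$)
$B = \frac{59}{3}$ ($B = \frac{19}{1} - \frac{16}{-24} = 19 \cdot 1 - - \frac{2}{3} = 19 + \frac{2}{3} = \frac{59}{3} \approx 19.667$)
$O{\left(l,E \right)} = \frac{59}{3}$
$-2243 - O{\left(-20,57 \right)} = -2243 - \frac{59}{3} = - \frac{6788}{3}$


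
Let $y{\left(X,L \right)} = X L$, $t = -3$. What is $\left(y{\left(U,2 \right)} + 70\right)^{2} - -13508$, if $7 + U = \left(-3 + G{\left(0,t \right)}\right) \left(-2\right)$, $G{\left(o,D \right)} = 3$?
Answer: $16644$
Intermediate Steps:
$U = -7$ ($U = -7 + \left(-3 + 3\right) \left(-2\right) = -7 + 0 \left(-2\right) = -7 + 0 = -7$)
$y{\left(X,L \right)} = L X$
$\left(y{\left(U,2 \right)} + 70\right)^{2} - -13508 = \left(2 \left(-7\right) + 70\right)^{2} - -13508 = \left(-14 + 70\right)^{2} + 13508 = 56^{2} + 13508 = 3136 + 13508 = 16644$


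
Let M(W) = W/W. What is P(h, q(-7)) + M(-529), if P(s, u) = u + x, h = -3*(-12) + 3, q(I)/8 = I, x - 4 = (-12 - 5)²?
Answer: 238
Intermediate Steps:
x = 293 (x = 4 + (-12 - 5)² = 4 + (-17)² = 4 + 289 = 293)
M(W) = 1
q(I) = 8*I
h = 39 (h = 36 + 3 = 39)
P(s, u) = 293 + u (P(s, u) = u + 293 = 293 + u)
P(h, q(-7)) + M(-529) = (293 + 8*(-7)) + 1 = (293 - 56) + 1 = 237 + 1 = 238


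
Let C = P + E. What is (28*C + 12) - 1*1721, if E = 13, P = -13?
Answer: -1709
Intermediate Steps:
C = 0 (C = -13 + 13 = 0)
(28*C + 12) - 1*1721 = (28*0 + 12) - 1*1721 = (0 + 12) - 1721 = 12 - 1721 = -1709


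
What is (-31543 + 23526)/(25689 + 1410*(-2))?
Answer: -8017/22869 ≈ -0.35056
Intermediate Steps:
(-31543 + 23526)/(25689 + 1410*(-2)) = -8017/(25689 - 2820) = -8017/22869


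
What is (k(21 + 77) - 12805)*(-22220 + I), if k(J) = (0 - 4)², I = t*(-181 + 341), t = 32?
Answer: 218691900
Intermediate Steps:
I = 5120 (I = 32*(-181 + 341) = 32*160 = 5120)
k(J) = 16 (k(J) = (-4)² = 16)
(k(21 + 77) - 12805)*(-22220 + I) = (16 - 12805)*(-22220 + 5120) = -12789*(-17100) = 218691900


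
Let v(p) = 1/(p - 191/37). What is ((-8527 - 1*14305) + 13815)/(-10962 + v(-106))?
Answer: 37086921/45086743 ≈ 0.82257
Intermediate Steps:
v(p) = 1/(-191/37 + p) (v(p) = 1/(p - 191*1/37) = 1/(p - 191/37) = 1/(-191/37 + p))
((-8527 - 1*14305) + 13815)/(-10962 + v(-106)) = ((-8527 - 1*14305) + 13815)/(-10962 + 37/(-191 + 37*(-106))) = ((-8527 - 14305) + 13815)/(-10962 + 37/(-191 - 3922)) = (-22832 + 13815)/(-10962 + 37/(-4113)) = -9017/(-10962 + 37*(-1/4113)) = -9017/(-10962 - 37/4113) = -9017/(-45086743/4113) = -9017*(-4113/45086743) = 37086921/45086743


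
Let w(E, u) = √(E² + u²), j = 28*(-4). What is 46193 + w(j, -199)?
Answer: 46193 + √52145 ≈ 46421.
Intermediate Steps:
j = -112
46193 + w(j, -199) = 46193 + √((-112)² + (-199)²) = 46193 + √(12544 + 39601) = 46193 + √52145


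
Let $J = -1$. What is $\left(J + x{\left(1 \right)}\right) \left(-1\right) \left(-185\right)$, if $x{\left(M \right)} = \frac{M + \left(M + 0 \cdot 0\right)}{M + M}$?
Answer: $0$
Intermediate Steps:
$x{\left(M \right)} = 1$ ($x{\left(M \right)} = \frac{M + \left(M + 0\right)}{2 M} = \left(M + M\right) \frac{1}{2 M} = 2 M \frac{1}{2 M} = 1$)
$\left(J + x{\left(1 \right)}\right) \left(-1\right) \left(-185\right) = \left(-1 + 1\right) \left(-1\right) \left(-185\right) = 0 \left(-1\right) \left(-185\right) = 0 \left(-185\right) = 0$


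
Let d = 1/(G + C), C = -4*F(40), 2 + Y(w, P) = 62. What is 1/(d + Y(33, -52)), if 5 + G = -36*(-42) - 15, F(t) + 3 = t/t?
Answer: 1500/90001 ≈ 0.016666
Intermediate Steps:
F(t) = -2 (F(t) = -3 + t/t = -3 + 1 = -2)
G = 1492 (G = -5 + (-36*(-42) - 15) = -5 + (1512 - 15) = -5 + 1497 = 1492)
Y(w, P) = 60 (Y(w, P) = -2 + 62 = 60)
C = 8 (C = -4*(-2) = 8)
d = 1/1500 (d = 1/(1492 + 8) = 1/1500 ≈ 0.00066667)
1/(d + Y(33, -52)) = 1/(1/1500 + 60) = 1/(90001/1500) = 1500/90001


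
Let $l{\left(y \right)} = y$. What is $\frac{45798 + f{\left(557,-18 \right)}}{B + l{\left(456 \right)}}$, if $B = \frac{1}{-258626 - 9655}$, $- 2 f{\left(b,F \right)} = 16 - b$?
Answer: $\frac{24718606497}{244672270} \approx 101.03$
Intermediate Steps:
$f{\left(b,F \right)} = -8 + \frac{b}{2}$ ($f{\left(b,F \right)} = - \frac{16 - b}{2} = -8 + \frac{b}{2}$)
$B = - \frac{1}{268281}$ ($B = \frac{1}{-268281} = - \frac{1}{268281} \approx -3.7274 \cdot 10^{-6}$)
$\frac{45798 + f{\left(557,-18 \right)}}{B + l{\left(456 \right)}} = \frac{45798 + \left(-8 + \frac{1}{2} \cdot 557\right)}{- \frac{1}{268281} + 456} = \frac{45798 + \left(-8 + \frac{557}{2}\right)}{\frac{122336135}{268281}} = \left(45798 + \frac{541}{2}\right) \frac{268281}{122336135} = \frac{92137}{2} \cdot \frac{268281}{122336135} = \frac{24718606497}{244672270}$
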